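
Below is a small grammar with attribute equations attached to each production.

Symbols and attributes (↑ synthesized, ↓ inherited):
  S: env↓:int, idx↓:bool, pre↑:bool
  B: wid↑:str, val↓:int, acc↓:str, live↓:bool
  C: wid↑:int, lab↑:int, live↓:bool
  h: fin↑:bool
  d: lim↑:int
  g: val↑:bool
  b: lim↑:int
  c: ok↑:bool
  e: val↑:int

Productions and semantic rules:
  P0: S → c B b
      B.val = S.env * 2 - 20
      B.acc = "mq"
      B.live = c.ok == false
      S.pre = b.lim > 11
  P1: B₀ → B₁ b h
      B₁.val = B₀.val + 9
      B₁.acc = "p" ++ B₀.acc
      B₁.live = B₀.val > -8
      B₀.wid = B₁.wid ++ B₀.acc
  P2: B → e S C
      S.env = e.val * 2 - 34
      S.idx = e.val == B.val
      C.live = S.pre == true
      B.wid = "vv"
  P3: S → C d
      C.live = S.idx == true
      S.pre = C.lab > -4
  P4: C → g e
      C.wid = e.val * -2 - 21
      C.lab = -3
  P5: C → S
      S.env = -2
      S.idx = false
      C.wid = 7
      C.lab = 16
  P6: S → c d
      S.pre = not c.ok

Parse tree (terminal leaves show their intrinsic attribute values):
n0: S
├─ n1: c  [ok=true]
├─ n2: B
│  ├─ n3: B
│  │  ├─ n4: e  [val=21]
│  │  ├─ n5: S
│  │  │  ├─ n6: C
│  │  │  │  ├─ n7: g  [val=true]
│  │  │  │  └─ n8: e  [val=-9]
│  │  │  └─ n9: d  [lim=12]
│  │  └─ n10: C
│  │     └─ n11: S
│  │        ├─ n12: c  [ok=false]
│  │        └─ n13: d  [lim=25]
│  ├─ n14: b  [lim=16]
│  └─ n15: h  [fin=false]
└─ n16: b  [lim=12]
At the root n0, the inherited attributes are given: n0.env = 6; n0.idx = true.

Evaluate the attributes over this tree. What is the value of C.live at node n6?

1. n0.env = 6  [given at root]
2. n0.idx = true  [given at root]
3. n1.ok = true  [terminal]
4. n2.val = -8  [S.env * 2 - 20]
5. n2.acc = "mq"  ["mq"]
6. n2.live = false  [c.ok == false]
7. n3.val = 1  [B₀.val + 9]
8. n3.acc = "pmq"  ["p" ++ B₀.acc]
9. n3.live = false  [B₀.val > -8]
10. n4.val = 21  [terminal]
11. n5.env = 8  [e.val * 2 - 34]
12. n5.idx = false  [e.val == B.val]
13. n6.live = false  [S.idx == true]
14. n7.val = true  [terminal]
15. n8.val = -9  [terminal]
16. n6.wid = -3  [e.val * -2 - 21]
17. n6.lab = -3  [-3]
18. n9.lim = 12  [terminal]
19. n5.pre = true  [C.lab > -4]
20. n10.live = true  [S.pre == true]
21. n11.env = -2  [-2]
22. n11.idx = false  [false]
23. n12.ok = false  [terminal]
24. n13.lim = 25  [terminal]
25. n11.pre = true  [not c.ok]
26. n10.wid = 7  [7]
27. n10.lab = 16  [16]
28. n3.wid = "vv"  ["vv"]
29. n14.lim = 16  [terminal]
30. n15.fin = false  [terminal]
31. n2.wid = "vvmq"  [B₁.wid ++ B₀.acc]
32. n16.lim = 12  [terminal]
33. n0.pre = true  [b.lim > 11]

false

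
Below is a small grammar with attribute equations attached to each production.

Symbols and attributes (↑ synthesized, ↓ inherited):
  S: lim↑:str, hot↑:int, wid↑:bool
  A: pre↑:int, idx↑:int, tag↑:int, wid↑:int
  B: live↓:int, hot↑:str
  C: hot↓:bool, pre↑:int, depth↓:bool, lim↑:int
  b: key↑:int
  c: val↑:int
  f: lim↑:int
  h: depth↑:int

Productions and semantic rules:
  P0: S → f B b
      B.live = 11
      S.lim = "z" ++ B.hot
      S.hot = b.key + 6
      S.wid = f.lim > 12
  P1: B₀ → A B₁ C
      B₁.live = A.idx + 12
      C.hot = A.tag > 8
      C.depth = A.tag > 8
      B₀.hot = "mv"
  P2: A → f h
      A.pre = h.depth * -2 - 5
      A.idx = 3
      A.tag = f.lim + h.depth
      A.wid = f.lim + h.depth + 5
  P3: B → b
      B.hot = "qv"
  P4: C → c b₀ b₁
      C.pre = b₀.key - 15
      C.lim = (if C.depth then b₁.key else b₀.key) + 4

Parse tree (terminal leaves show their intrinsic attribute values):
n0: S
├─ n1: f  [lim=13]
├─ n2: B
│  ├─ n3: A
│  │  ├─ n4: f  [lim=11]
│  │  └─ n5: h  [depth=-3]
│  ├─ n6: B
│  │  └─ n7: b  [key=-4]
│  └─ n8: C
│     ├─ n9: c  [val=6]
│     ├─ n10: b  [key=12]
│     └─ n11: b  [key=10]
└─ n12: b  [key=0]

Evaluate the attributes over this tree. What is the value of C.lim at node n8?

16

1. n1.lim = 13  [terminal]
2. n2.live = 11  [11]
3. n4.lim = 11  [terminal]
4. n5.depth = -3  [terminal]
5. n3.pre = 1  [h.depth * -2 - 5]
6. n3.idx = 3  [3]
7. n3.tag = 8  [f.lim + h.depth]
8. n3.wid = 13  [f.lim + h.depth + 5]
9. n6.live = 15  [A.idx + 12]
10. n7.key = -4  [terminal]
11. n6.hot = "qv"  ["qv"]
12. n8.hot = false  [A.tag > 8]
13. n8.depth = false  [A.tag > 8]
14. n9.val = 6  [terminal]
15. n10.key = 12  [terminal]
16. n11.key = 10  [terminal]
17. n8.pre = -3  [b₀.key - 15]
18. n8.lim = 16  [(if C.depth then b₁.key else b₀.key) + 4]
19. n2.hot = "mv"  ["mv"]
20. n12.key = 0  [terminal]
21. n0.lim = "zmv"  ["z" ++ B.hot]
22. n0.hot = 6  [b.key + 6]
23. n0.wid = true  [f.lim > 12]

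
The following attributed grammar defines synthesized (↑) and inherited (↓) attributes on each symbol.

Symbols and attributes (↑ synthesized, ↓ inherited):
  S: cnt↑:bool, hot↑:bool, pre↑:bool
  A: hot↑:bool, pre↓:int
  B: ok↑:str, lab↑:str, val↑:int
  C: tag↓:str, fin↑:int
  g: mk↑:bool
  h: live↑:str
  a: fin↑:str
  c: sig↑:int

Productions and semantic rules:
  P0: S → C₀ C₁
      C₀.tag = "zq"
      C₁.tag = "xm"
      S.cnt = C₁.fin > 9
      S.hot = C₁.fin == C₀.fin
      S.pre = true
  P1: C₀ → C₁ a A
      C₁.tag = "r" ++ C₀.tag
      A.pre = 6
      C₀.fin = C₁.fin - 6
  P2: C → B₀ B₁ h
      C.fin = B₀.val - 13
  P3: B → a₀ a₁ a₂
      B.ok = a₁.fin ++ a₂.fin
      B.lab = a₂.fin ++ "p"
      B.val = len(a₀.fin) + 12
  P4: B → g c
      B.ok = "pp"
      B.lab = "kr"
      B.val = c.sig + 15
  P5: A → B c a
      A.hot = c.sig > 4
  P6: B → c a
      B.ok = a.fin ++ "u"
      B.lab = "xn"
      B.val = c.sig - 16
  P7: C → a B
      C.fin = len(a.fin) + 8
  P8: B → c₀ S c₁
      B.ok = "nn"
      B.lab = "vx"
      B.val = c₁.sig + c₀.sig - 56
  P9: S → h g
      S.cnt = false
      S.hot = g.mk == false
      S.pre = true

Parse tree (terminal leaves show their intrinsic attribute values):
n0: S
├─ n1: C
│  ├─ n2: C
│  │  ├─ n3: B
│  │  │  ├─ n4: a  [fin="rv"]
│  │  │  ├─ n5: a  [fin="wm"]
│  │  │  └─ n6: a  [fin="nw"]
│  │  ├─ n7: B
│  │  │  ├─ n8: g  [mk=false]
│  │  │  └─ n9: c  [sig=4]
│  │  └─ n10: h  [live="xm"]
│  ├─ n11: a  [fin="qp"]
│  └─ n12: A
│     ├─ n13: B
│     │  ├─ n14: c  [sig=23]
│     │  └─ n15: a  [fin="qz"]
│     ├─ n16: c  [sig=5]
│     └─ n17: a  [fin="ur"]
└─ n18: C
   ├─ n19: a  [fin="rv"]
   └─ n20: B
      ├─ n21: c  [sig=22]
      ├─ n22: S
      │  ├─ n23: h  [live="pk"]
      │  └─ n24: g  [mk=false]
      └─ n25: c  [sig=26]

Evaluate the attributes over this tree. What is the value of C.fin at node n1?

1. n1.tag = "zq"  ["zq"]
2. n2.tag = "rzq"  ["r" ++ C₀.tag]
3. n4.fin = "rv"  [terminal]
4. n5.fin = "wm"  [terminal]
5. n6.fin = "nw"  [terminal]
6. n3.ok = "wmnw"  [a₁.fin ++ a₂.fin]
7. n3.lab = "nwp"  [a₂.fin ++ "p"]
8. n3.val = 14  [len(a₀.fin) + 12]
9. n8.mk = false  [terminal]
10. n9.sig = 4  [terminal]
11. n7.ok = "pp"  ["pp"]
12. n7.lab = "kr"  ["kr"]
13. n7.val = 19  [c.sig + 15]
14. n10.live = "xm"  [terminal]
15. n2.fin = 1  [B₀.val - 13]
16. n11.fin = "qp"  [terminal]
17. n12.pre = 6  [6]
18. n14.sig = 23  [terminal]
19. n15.fin = "qz"  [terminal]
20. n13.ok = "qzu"  [a.fin ++ "u"]
21. n13.lab = "xn"  ["xn"]
22. n13.val = 7  [c.sig - 16]
23. n16.sig = 5  [terminal]
24. n17.fin = "ur"  [terminal]
25. n12.hot = true  [c.sig > 4]
26. n1.fin = -5  [C₁.fin - 6]
27. n18.tag = "xm"  ["xm"]
28. n19.fin = "rv"  [terminal]
29. n21.sig = 22  [terminal]
30. n23.live = "pk"  [terminal]
31. n24.mk = false  [terminal]
32. n22.cnt = false  [false]
33. n22.hot = true  [g.mk == false]
34. n22.pre = true  [true]
35. n25.sig = 26  [terminal]
36. n20.ok = "nn"  ["nn"]
37. n20.lab = "vx"  ["vx"]
38. n20.val = -8  [c₁.sig + c₀.sig - 56]
39. n18.fin = 10  [len(a.fin) + 8]
40. n0.cnt = true  [C₁.fin > 9]
41. n0.hot = false  [C₁.fin == C₀.fin]
42. n0.pre = true  [true]

-5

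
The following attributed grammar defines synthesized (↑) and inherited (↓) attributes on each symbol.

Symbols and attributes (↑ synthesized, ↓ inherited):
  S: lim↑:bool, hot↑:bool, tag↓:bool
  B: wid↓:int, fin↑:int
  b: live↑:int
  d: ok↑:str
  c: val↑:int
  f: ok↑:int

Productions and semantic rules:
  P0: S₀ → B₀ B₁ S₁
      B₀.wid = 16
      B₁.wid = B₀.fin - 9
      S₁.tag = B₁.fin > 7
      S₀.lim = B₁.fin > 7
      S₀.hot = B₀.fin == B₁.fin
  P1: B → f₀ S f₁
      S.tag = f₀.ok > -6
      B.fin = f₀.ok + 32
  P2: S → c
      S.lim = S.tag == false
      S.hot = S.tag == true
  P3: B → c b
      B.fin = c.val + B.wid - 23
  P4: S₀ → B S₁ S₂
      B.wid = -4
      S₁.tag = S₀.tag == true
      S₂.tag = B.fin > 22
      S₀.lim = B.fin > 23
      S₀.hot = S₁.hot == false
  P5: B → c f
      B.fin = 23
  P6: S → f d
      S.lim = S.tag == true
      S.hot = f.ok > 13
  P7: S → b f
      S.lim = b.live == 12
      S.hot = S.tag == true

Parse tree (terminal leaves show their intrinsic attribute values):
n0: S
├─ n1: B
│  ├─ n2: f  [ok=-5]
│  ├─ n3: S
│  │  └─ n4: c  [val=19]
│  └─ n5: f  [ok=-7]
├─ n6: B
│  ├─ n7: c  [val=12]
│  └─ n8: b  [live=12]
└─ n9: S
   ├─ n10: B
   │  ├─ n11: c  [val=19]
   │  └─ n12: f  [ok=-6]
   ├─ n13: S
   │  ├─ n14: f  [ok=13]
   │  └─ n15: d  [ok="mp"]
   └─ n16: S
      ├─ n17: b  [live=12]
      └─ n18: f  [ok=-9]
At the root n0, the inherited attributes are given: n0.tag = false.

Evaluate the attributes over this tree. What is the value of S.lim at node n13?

false

1. n0.tag = false  [given at root]
2. n1.wid = 16  [16]
3. n2.ok = -5  [terminal]
4. n3.tag = true  [f₀.ok > -6]
5. n4.val = 19  [terminal]
6. n3.lim = false  [S.tag == false]
7. n3.hot = true  [S.tag == true]
8. n5.ok = -7  [terminal]
9. n1.fin = 27  [f₀.ok + 32]
10. n6.wid = 18  [B₀.fin - 9]
11. n7.val = 12  [terminal]
12. n8.live = 12  [terminal]
13. n6.fin = 7  [c.val + B.wid - 23]
14. n9.tag = false  [B₁.fin > 7]
15. n10.wid = -4  [-4]
16. n11.val = 19  [terminal]
17. n12.ok = -6  [terminal]
18. n10.fin = 23  [23]
19. n13.tag = false  [S₀.tag == true]
20. n14.ok = 13  [terminal]
21. n15.ok = "mp"  [terminal]
22. n13.lim = false  [S.tag == true]
23. n13.hot = false  [f.ok > 13]
24. n16.tag = true  [B.fin > 22]
25. n17.live = 12  [terminal]
26. n18.ok = -9  [terminal]
27. n16.lim = true  [b.live == 12]
28. n16.hot = true  [S.tag == true]
29. n9.lim = false  [B.fin > 23]
30. n9.hot = true  [S₁.hot == false]
31. n0.lim = false  [B₁.fin > 7]
32. n0.hot = false  [B₀.fin == B₁.fin]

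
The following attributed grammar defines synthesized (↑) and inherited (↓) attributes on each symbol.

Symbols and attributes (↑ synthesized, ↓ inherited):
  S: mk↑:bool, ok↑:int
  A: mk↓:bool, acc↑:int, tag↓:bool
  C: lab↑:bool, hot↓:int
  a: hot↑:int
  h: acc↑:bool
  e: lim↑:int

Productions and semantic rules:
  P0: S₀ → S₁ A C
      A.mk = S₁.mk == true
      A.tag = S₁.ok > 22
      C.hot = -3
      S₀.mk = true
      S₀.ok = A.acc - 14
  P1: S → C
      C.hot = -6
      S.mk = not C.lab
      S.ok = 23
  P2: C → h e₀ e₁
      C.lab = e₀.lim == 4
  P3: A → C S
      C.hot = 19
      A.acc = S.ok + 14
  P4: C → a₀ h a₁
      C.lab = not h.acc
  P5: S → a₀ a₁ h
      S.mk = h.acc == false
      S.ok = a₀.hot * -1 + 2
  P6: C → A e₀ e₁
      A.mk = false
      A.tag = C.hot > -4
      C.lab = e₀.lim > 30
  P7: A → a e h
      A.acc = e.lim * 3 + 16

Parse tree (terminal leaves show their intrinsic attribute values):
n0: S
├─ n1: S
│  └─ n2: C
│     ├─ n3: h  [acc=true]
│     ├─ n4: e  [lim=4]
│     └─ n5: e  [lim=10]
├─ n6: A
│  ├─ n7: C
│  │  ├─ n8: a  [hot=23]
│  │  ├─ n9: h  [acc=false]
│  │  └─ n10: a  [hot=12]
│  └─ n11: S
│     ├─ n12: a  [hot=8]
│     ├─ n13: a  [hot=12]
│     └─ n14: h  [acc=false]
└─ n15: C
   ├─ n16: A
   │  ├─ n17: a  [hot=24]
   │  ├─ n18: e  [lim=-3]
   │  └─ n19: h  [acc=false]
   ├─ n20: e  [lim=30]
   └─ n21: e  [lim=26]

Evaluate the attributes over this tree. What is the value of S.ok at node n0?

1. n2.hot = -6  [-6]
2. n3.acc = true  [terminal]
3. n4.lim = 4  [terminal]
4. n5.lim = 10  [terminal]
5. n2.lab = true  [e₀.lim == 4]
6. n1.mk = false  [not C.lab]
7. n1.ok = 23  [23]
8. n6.mk = false  [S₁.mk == true]
9. n6.tag = true  [S₁.ok > 22]
10. n7.hot = 19  [19]
11. n8.hot = 23  [terminal]
12. n9.acc = false  [terminal]
13. n10.hot = 12  [terminal]
14. n7.lab = true  [not h.acc]
15. n12.hot = 8  [terminal]
16. n13.hot = 12  [terminal]
17. n14.acc = false  [terminal]
18. n11.mk = true  [h.acc == false]
19. n11.ok = -6  [a₀.hot * -1 + 2]
20. n6.acc = 8  [S.ok + 14]
21. n15.hot = -3  [-3]
22. n16.mk = false  [false]
23. n16.tag = true  [C.hot > -4]
24. n17.hot = 24  [terminal]
25. n18.lim = -3  [terminal]
26. n19.acc = false  [terminal]
27. n16.acc = 7  [e.lim * 3 + 16]
28. n20.lim = 30  [terminal]
29. n21.lim = 26  [terminal]
30. n15.lab = false  [e₀.lim > 30]
31. n0.mk = true  [true]
32. n0.ok = -6  [A.acc - 14]

-6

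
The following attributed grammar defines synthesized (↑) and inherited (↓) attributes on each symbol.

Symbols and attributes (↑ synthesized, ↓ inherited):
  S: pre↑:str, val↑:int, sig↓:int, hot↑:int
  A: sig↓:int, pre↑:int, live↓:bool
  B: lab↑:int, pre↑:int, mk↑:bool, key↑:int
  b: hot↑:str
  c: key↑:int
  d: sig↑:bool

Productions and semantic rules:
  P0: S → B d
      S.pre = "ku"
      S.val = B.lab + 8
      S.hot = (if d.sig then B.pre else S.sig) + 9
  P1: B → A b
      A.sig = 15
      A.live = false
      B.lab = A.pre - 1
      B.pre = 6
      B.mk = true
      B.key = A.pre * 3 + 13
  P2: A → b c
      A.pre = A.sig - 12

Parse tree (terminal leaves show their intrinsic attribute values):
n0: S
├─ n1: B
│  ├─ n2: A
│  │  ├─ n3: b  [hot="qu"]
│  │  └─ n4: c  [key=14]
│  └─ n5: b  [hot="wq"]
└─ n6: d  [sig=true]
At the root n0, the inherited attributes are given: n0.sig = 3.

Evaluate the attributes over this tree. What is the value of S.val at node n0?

10

1. n0.sig = 3  [given at root]
2. n2.sig = 15  [15]
3. n2.live = false  [false]
4. n3.hot = "qu"  [terminal]
5. n4.key = 14  [terminal]
6. n2.pre = 3  [A.sig - 12]
7. n5.hot = "wq"  [terminal]
8. n1.lab = 2  [A.pre - 1]
9. n1.pre = 6  [6]
10. n1.mk = true  [true]
11. n1.key = 22  [A.pre * 3 + 13]
12. n6.sig = true  [terminal]
13. n0.pre = "ku"  ["ku"]
14. n0.val = 10  [B.lab + 8]
15. n0.hot = 15  [(if d.sig then B.pre else S.sig) + 9]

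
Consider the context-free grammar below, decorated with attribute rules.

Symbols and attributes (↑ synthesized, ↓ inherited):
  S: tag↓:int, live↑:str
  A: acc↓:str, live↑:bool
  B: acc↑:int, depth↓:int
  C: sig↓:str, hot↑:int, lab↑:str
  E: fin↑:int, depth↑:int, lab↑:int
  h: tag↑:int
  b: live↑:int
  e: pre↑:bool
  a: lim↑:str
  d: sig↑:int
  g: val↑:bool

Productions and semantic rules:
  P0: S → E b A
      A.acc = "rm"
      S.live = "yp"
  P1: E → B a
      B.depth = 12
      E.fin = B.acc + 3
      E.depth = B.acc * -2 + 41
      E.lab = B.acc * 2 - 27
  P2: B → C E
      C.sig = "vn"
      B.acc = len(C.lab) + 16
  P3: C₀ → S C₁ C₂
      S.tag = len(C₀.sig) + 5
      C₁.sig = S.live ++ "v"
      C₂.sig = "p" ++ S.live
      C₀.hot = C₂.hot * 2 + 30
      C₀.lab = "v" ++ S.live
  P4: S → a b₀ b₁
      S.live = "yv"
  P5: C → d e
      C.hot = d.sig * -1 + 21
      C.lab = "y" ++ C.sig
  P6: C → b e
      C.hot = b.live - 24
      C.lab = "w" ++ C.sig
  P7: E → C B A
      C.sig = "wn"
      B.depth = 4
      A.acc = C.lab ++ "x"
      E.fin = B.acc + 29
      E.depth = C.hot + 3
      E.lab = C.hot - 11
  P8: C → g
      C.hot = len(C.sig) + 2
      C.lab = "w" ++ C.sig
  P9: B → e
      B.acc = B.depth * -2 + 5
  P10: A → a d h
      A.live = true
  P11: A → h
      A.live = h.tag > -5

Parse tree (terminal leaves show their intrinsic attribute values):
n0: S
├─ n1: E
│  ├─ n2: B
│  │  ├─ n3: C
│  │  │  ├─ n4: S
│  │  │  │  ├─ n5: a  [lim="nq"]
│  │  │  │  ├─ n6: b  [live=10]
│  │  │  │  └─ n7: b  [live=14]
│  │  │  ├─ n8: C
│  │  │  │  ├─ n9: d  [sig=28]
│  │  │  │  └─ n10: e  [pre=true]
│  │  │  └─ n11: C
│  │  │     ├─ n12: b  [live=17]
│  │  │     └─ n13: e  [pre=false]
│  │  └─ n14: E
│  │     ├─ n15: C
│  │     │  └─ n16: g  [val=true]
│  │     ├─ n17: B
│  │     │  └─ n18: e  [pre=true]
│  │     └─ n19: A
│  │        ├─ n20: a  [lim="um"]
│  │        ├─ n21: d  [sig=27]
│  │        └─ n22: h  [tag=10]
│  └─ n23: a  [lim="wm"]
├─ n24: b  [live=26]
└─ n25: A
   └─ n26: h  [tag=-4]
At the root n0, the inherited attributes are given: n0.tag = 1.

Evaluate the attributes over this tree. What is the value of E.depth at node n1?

3

1. n0.tag = 1  [given at root]
2. n2.depth = 12  [12]
3. n3.sig = "vn"  ["vn"]
4. n4.tag = 7  [len(C₀.sig) + 5]
5. n5.lim = "nq"  [terminal]
6. n6.live = 10  [terminal]
7. n7.live = 14  [terminal]
8. n4.live = "yv"  ["yv"]
9. n8.sig = "yvv"  [S.live ++ "v"]
10. n9.sig = 28  [terminal]
11. n10.pre = true  [terminal]
12. n8.hot = -7  [d.sig * -1 + 21]
13. n8.lab = "yyvv"  ["y" ++ C.sig]
14. n11.sig = "pyv"  ["p" ++ S.live]
15. n12.live = 17  [terminal]
16. n13.pre = false  [terminal]
17. n11.hot = -7  [b.live - 24]
18. n11.lab = "wpyv"  ["w" ++ C.sig]
19. n3.hot = 16  [C₂.hot * 2 + 30]
20. n3.lab = "vyv"  ["v" ++ S.live]
21. n15.sig = "wn"  ["wn"]
22. n16.val = true  [terminal]
23. n15.hot = 4  [len(C.sig) + 2]
24. n15.lab = "wwn"  ["w" ++ C.sig]
25. n17.depth = 4  [4]
26. n18.pre = true  [terminal]
27. n17.acc = -3  [B.depth * -2 + 5]
28. n19.acc = "wwnx"  [C.lab ++ "x"]
29. n20.lim = "um"  [terminal]
30. n21.sig = 27  [terminal]
31. n22.tag = 10  [terminal]
32. n19.live = true  [true]
33. n14.fin = 26  [B.acc + 29]
34. n14.depth = 7  [C.hot + 3]
35. n14.lab = -7  [C.hot - 11]
36. n2.acc = 19  [len(C.lab) + 16]
37. n23.lim = "wm"  [terminal]
38. n1.fin = 22  [B.acc + 3]
39. n1.depth = 3  [B.acc * -2 + 41]
40. n1.lab = 11  [B.acc * 2 - 27]
41. n24.live = 26  [terminal]
42. n25.acc = "rm"  ["rm"]
43. n26.tag = -4  [terminal]
44. n25.live = true  [h.tag > -5]
45. n0.live = "yp"  ["yp"]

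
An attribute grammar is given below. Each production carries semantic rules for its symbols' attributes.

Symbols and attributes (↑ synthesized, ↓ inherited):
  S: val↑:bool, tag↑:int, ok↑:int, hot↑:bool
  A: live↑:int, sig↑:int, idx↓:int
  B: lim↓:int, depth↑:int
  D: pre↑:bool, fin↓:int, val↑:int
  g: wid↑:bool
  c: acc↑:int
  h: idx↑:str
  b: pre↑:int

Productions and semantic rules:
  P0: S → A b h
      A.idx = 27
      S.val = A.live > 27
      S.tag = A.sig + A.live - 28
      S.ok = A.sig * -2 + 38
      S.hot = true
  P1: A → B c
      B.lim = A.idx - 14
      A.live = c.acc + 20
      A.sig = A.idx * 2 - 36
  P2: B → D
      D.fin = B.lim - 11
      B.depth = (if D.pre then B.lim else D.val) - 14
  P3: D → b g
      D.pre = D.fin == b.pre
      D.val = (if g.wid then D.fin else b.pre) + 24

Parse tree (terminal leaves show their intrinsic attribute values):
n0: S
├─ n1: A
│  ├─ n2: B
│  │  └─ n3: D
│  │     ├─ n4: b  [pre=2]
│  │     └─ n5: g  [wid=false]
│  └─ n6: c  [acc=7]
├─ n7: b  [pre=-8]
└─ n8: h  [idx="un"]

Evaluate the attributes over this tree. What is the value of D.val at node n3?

1. n1.idx = 27  [27]
2. n2.lim = 13  [A.idx - 14]
3. n3.fin = 2  [B.lim - 11]
4. n4.pre = 2  [terminal]
5. n5.wid = false  [terminal]
6. n3.pre = true  [D.fin == b.pre]
7. n3.val = 26  [(if g.wid then D.fin else b.pre) + 24]
8. n2.depth = -1  [(if D.pre then B.lim else D.val) - 14]
9. n6.acc = 7  [terminal]
10. n1.live = 27  [c.acc + 20]
11. n1.sig = 18  [A.idx * 2 - 36]
12. n7.pre = -8  [terminal]
13. n8.idx = "un"  [terminal]
14. n0.val = false  [A.live > 27]
15. n0.tag = 17  [A.sig + A.live - 28]
16. n0.ok = 2  [A.sig * -2 + 38]
17. n0.hot = true  [true]

26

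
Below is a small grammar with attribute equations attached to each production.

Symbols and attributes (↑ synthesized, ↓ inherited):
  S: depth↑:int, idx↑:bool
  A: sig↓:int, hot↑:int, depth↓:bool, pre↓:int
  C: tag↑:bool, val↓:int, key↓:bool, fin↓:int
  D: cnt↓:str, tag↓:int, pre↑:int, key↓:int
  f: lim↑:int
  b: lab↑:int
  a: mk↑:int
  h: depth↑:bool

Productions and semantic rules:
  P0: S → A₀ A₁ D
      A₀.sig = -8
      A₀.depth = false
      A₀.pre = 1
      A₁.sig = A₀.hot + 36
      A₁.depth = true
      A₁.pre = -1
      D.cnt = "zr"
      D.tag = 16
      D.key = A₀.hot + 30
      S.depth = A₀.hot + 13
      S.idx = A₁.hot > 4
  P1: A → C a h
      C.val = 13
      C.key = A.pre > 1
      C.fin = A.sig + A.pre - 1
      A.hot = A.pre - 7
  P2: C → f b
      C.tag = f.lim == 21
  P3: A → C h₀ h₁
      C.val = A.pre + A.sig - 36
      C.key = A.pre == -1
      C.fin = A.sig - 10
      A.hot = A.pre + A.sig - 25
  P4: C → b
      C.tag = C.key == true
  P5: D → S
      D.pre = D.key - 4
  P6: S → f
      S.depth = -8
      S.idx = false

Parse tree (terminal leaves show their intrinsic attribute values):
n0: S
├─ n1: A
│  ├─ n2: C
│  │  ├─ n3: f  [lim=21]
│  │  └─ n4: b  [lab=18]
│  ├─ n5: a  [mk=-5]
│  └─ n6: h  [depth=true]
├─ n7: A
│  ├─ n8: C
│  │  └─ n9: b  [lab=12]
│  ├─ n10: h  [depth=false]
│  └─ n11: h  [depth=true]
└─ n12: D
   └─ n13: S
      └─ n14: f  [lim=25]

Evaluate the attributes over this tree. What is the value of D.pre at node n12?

1. n1.sig = -8  [-8]
2. n1.depth = false  [false]
3. n1.pre = 1  [1]
4. n2.val = 13  [13]
5. n2.key = false  [A.pre > 1]
6. n2.fin = -8  [A.sig + A.pre - 1]
7. n3.lim = 21  [terminal]
8. n4.lab = 18  [terminal]
9. n2.tag = true  [f.lim == 21]
10. n5.mk = -5  [terminal]
11. n6.depth = true  [terminal]
12. n1.hot = -6  [A.pre - 7]
13. n7.sig = 30  [A₀.hot + 36]
14. n7.depth = true  [true]
15. n7.pre = -1  [-1]
16. n8.val = -7  [A.pre + A.sig - 36]
17. n8.key = true  [A.pre == -1]
18. n8.fin = 20  [A.sig - 10]
19. n9.lab = 12  [terminal]
20. n8.tag = true  [C.key == true]
21. n10.depth = false  [terminal]
22. n11.depth = true  [terminal]
23. n7.hot = 4  [A.pre + A.sig - 25]
24. n12.cnt = "zr"  ["zr"]
25. n12.tag = 16  [16]
26. n12.key = 24  [A₀.hot + 30]
27. n14.lim = 25  [terminal]
28. n13.depth = -8  [-8]
29. n13.idx = false  [false]
30. n12.pre = 20  [D.key - 4]
31. n0.depth = 7  [A₀.hot + 13]
32. n0.idx = false  [A₁.hot > 4]

20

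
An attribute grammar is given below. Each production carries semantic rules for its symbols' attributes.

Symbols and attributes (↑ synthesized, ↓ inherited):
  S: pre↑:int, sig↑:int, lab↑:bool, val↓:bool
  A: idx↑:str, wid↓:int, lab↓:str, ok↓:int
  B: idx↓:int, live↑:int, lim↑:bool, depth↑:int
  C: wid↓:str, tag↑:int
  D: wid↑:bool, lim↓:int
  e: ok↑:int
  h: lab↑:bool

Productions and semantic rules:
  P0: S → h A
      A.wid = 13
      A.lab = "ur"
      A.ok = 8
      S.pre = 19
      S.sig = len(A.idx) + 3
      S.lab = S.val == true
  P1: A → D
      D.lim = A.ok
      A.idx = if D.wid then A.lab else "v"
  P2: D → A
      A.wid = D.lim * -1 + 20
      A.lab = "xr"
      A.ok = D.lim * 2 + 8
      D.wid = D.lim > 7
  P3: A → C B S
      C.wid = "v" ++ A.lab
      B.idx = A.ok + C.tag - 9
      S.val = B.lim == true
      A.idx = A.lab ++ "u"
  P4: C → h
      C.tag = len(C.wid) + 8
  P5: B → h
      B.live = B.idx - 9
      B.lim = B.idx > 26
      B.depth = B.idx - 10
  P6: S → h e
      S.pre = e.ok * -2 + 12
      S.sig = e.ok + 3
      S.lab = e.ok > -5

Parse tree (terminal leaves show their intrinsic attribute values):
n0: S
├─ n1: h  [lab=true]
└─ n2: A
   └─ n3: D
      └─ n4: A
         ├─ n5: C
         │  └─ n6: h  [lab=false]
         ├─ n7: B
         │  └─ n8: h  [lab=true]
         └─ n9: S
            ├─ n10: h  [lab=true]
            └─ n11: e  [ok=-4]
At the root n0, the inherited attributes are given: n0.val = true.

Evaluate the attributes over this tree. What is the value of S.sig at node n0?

1. n0.val = true  [given at root]
2. n1.lab = true  [terminal]
3. n2.wid = 13  [13]
4. n2.lab = "ur"  ["ur"]
5. n2.ok = 8  [8]
6. n3.lim = 8  [A.ok]
7. n4.wid = 12  [D.lim * -1 + 20]
8. n4.lab = "xr"  ["xr"]
9. n4.ok = 24  [D.lim * 2 + 8]
10. n5.wid = "vxr"  ["v" ++ A.lab]
11. n6.lab = false  [terminal]
12. n5.tag = 11  [len(C.wid) + 8]
13. n7.idx = 26  [A.ok + C.tag - 9]
14. n8.lab = true  [terminal]
15. n7.live = 17  [B.idx - 9]
16. n7.lim = false  [B.idx > 26]
17. n7.depth = 16  [B.idx - 10]
18. n9.val = false  [B.lim == true]
19. n10.lab = true  [terminal]
20. n11.ok = -4  [terminal]
21. n9.pre = 20  [e.ok * -2 + 12]
22. n9.sig = -1  [e.ok + 3]
23. n9.lab = true  [e.ok > -5]
24. n4.idx = "xru"  [A.lab ++ "u"]
25. n3.wid = true  [D.lim > 7]
26. n2.idx = "ur"  [if D.wid then A.lab else "v"]
27. n0.pre = 19  [19]
28. n0.sig = 5  [len(A.idx) + 3]
29. n0.lab = true  [S.val == true]

5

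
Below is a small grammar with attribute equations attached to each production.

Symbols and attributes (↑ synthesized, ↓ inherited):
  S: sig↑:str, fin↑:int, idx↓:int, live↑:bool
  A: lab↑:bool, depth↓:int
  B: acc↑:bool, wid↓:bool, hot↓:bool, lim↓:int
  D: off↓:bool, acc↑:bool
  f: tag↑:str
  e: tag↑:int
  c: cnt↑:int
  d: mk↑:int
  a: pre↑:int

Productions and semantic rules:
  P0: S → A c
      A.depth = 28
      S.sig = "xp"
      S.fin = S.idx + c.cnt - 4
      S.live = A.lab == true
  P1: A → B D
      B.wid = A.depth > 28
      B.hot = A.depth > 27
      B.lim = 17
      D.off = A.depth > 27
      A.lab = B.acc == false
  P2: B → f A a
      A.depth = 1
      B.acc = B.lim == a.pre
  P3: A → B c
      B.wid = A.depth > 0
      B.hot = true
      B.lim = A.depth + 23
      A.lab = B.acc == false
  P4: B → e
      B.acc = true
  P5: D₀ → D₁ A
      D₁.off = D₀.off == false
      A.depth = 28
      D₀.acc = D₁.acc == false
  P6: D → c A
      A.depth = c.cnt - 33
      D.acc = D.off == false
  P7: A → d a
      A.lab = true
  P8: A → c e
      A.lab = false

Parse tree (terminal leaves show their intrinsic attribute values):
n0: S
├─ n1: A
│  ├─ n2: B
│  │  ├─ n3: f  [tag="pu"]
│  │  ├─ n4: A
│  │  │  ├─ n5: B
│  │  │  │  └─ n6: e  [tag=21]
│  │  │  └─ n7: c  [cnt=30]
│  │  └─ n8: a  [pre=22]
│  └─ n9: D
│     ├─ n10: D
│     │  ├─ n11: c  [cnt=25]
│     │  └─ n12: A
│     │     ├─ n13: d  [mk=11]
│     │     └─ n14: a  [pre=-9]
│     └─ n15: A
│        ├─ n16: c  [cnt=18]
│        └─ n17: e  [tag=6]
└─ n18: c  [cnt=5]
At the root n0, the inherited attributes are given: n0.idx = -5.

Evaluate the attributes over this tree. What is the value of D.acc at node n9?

1. n0.idx = -5  [given at root]
2. n1.depth = 28  [28]
3. n2.wid = false  [A.depth > 28]
4. n2.hot = true  [A.depth > 27]
5. n2.lim = 17  [17]
6. n3.tag = "pu"  [terminal]
7. n4.depth = 1  [1]
8. n5.wid = true  [A.depth > 0]
9. n5.hot = true  [true]
10. n5.lim = 24  [A.depth + 23]
11. n6.tag = 21  [terminal]
12. n5.acc = true  [true]
13. n7.cnt = 30  [terminal]
14. n4.lab = false  [B.acc == false]
15. n8.pre = 22  [terminal]
16. n2.acc = false  [B.lim == a.pre]
17. n9.off = true  [A.depth > 27]
18. n10.off = false  [D₀.off == false]
19. n11.cnt = 25  [terminal]
20. n12.depth = -8  [c.cnt - 33]
21. n13.mk = 11  [terminal]
22. n14.pre = -9  [terminal]
23. n12.lab = true  [true]
24. n10.acc = true  [D.off == false]
25. n15.depth = 28  [28]
26. n16.cnt = 18  [terminal]
27. n17.tag = 6  [terminal]
28. n15.lab = false  [false]
29. n9.acc = false  [D₁.acc == false]
30. n1.lab = true  [B.acc == false]
31. n18.cnt = 5  [terminal]
32. n0.sig = "xp"  ["xp"]
33. n0.fin = -4  [S.idx + c.cnt - 4]
34. n0.live = true  [A.lab == true]

false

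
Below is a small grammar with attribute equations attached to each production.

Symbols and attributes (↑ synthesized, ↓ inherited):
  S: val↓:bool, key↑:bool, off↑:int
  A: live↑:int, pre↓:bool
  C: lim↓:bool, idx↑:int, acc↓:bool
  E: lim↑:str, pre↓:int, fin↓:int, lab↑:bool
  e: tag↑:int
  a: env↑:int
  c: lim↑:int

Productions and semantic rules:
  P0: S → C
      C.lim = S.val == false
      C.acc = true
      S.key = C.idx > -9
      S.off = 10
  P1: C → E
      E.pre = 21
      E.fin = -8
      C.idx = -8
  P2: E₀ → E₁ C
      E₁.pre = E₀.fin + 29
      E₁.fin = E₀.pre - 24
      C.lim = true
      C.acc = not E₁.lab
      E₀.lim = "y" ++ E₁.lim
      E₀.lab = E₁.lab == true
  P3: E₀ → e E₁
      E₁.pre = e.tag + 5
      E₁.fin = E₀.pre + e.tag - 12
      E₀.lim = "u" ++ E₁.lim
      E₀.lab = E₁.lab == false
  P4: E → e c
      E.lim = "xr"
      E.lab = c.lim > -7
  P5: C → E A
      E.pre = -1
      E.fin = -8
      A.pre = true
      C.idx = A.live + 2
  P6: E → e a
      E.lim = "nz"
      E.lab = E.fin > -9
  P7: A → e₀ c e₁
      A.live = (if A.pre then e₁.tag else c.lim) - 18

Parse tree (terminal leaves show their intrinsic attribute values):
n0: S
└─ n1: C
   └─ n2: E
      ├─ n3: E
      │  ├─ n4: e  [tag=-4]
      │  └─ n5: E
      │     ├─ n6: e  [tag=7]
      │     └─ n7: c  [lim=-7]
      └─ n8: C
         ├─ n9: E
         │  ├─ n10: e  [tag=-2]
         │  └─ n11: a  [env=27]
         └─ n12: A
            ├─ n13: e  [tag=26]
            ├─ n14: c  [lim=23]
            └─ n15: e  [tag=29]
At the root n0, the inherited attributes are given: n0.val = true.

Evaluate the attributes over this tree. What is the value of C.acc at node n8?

false

1. n0.val = true  [given at root]
2. n1.lim = false  [S.val == false]
3. n1.acc = true  [true]
4. n2.pre = 21  [21]
5. n2.fin = -8  [-8]
6. n3.pre = 21  [E₀.fin + 29]
7. n3.fin = -3  [E₀.pre - 24]
8. n4.tag = -4  [terminal]
9. n5.pre = 1  [e.tag + 5]
10. n5.fin = 5  [E₀.pre + e.tag - 12]
11. n6.tag = 7  [terminal]
12. n7.lim = -7  [terminal]
13. n5.lim = "xr"  ["xr"]
14. n5.lab = false  [c.lim > -7]
15. n3.lim = "uxr"  ["u" ++ E₁.lim]
16. n3.lab = true  [E₁.lab == false]
17. n8.lim = true  [true]
18. n8.acc = false  [not E₁.lab]
19. n9.pre = -1  [-1]
20. n9.fin = -8  [-8]
21. n10.tag = -2  [terminal]
22. n11.env = 27  [terminal]
23. n9.lim = "nz"  ["nz"]
24. n9.lab = true  [E.fin > -9]
25. n12.pre = true  [true]
26. n13.tag = 26  [terminal]
27. n14.lim = 23  [terminal]
28. n15.tag = 29  [terminal]
29. n12.live = 11  [(if A.pre then e₁.tag else c.lim) - 18]
30. n8.idx = 13  [A.live + 2]
31. n2.lim = "yuxr"  ["y" ++ E₁.lim]
32. n2.lab = true  [E₁.lab == true]
33. n1.idx = -8  [-8]
34. n0.key = true  [C.idx > -9]
35. n0.off = 10  [10]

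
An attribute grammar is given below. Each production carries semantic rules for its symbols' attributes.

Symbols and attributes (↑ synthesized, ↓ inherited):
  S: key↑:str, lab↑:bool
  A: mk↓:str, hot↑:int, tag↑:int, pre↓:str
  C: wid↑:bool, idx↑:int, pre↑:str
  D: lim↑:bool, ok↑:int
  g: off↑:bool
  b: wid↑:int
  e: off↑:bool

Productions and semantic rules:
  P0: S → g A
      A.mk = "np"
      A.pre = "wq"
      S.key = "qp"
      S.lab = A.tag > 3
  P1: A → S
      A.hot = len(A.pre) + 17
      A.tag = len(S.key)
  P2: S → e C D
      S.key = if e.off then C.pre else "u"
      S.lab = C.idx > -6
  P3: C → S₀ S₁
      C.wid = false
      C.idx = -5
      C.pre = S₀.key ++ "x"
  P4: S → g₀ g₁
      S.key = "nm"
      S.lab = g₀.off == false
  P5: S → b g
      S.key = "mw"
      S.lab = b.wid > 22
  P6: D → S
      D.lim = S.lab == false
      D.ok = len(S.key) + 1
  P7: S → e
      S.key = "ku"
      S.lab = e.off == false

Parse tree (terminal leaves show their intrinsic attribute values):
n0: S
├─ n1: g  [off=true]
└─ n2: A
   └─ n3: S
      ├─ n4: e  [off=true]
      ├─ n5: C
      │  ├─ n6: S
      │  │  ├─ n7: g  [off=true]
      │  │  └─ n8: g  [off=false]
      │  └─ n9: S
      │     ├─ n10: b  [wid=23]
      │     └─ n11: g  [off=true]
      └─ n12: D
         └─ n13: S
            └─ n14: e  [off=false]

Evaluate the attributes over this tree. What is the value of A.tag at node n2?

1. n1.off = true  [terminal]
2. n2.mk = "np"  ["np"]
3. n2.pre = "wq"  ["wq"]
4. n4.off = true  [terminal]
5. n7.off = true  [terminal]
6. n8.off = false  [terminal]
7. n6.key = "nm"  ["nm"]
8. n6.lab = false  [g₀.off == false]
9. n10.wid = 23  [terminal]
10. n11.off = true  [terminal]
11. n9.key = "mw"  ["mw"]
12. n9.lab = true  [b.wid > 22]
13. n5.wid = false  [false]
14. n5.idx = -5  [-5]
15. n5.pre = "nmx"  [S₀.key ++ "x"]
16. n14.off = false  [terminal]
17. n13.key = "ku"  ["ku"]
18. n13.lab = true  [e.off == false]
19. n12.lim = false  [S.lab == false]
20. n12.ok = 3  [len(S.key) + 1]
21. n3.key = "nmx"  [if e.off then C.pre else "u"]
22. n3.lab = true  [C.idx > -6]
23. n2.hot = 19  [len(A.pre) + 17]
24. n2.tag = 3  [len(S.key)]
25. n0.key = "qp"  ["qp"]
26. n0.lab = false  [A.tag > 3]

3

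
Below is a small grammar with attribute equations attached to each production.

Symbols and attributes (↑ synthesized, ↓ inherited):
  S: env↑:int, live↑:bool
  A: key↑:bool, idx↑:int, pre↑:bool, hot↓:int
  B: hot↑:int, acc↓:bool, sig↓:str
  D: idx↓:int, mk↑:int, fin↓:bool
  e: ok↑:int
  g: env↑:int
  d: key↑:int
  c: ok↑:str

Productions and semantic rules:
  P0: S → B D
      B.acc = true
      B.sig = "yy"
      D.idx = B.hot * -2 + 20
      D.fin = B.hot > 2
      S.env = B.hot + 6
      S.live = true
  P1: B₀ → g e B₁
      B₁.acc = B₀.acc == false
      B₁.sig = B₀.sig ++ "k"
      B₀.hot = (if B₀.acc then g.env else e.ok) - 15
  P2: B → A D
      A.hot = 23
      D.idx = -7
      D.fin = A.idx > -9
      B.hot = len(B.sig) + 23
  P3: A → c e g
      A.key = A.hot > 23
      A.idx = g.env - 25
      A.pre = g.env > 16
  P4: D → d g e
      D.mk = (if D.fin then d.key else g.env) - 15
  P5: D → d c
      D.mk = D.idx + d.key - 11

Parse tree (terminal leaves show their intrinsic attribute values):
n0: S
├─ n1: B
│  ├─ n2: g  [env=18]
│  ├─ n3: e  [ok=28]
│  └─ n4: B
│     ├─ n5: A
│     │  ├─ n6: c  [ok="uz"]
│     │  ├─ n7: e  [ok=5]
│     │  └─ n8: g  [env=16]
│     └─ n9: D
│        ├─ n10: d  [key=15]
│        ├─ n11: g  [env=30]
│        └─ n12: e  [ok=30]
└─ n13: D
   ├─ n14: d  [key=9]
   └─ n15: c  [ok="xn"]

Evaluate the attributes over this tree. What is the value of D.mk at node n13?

1. n1.acc = true  [true]
2. n1.sig = "yy"  ["yy"]
3. n2.env = 18  [terminal]
4. n3.ok = 28  [terminal]
5. n4.acc = false  [B₀.acc == false]
6. n4.sig = "yyk"  [B₀.sig ++ "k"]
7. n5.hot = 23  [23]
8. n6.ok = "uz"  [terminal]
9. n7.ok = 5  [terminal]
10. n8.env = 16  [terminal]
11. n5.key = false  [A.hot > 23]
12. n5.idx = -9  [g.env - 25]
13. n5.pre = false  [g.env > 16]
14. n9.idx = -7  [-7]
15. n9.fin = false  [A.idx > -9]
16. n10.key = 15  [terminal]
17. n11.env = 30  [terminal]
18. n12.ok = 30  [terminal]
19. n9.mk = 15  [(if D.fin then d.key else g.env) - 15]
20. n4.hot = 26  [len(B.sig) + 23]
21. n1.hot = 3  [(if B₀.acc then g.env else e.ok) - 15]
22. n13.idx = 14  [B.hot * -2 + 20]
23. n13.fin = true  [B.hot > 2]
24. n14.key = 9  [terminal]
25. n15.ok = "xn"  [terminal]
26. n13.mk = 12  [D.idx + d.key - 11]
27. n0.env = 9  [B.hot + 6]
28. n0.live = true  [true]

12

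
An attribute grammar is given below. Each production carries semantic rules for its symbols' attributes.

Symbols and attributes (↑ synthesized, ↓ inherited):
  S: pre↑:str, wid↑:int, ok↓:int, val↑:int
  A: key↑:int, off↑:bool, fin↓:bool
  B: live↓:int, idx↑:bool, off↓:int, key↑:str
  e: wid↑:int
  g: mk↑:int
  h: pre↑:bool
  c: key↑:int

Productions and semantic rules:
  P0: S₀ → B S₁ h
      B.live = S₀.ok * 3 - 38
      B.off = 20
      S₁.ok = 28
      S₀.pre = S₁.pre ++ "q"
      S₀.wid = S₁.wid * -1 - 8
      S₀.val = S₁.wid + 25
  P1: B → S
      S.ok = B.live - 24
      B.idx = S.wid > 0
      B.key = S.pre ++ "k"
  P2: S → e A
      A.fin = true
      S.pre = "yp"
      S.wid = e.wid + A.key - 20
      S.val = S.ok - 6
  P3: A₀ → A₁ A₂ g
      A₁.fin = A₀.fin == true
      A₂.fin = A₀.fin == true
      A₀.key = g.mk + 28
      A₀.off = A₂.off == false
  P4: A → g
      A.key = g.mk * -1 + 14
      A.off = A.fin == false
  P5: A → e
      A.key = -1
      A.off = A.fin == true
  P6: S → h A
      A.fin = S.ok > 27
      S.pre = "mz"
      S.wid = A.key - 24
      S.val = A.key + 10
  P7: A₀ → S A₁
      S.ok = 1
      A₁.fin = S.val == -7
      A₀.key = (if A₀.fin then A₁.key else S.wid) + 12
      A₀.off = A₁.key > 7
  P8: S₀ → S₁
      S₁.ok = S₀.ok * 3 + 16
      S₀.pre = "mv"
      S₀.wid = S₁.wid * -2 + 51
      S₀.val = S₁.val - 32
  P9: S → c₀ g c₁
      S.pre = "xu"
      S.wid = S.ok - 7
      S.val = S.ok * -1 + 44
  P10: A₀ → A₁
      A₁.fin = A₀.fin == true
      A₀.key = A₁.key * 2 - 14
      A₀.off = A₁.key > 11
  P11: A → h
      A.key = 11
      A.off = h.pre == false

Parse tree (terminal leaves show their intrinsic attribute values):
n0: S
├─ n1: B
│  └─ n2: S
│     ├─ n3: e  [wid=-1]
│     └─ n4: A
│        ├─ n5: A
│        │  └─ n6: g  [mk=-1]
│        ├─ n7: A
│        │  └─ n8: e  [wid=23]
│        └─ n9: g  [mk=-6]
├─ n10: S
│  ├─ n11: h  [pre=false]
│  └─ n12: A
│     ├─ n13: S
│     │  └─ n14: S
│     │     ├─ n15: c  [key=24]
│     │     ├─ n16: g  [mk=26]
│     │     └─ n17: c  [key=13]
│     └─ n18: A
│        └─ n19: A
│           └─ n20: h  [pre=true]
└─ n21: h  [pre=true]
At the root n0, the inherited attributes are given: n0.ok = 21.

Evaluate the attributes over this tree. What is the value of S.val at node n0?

21

1. n0.ok = 21  [given at root]
2. n1.live = 25  [S₀.ok * 3 - 38]
3. n1.off = 20  [20]
4. n2.ok = 1  [B.live - 24]
5. n3.wid = -1  [terminal]
6. n4.fin = true  [true]
7. n5.fin = true  [A₀.fin == true]
8. n6.mk = -1  [terminal]
9. n5.key = 15  [g.mk * -1 + 14]
10. n5.off = false  [A.fin == false]
11. n7.fin = true  [A₀.fin == true]
12. n8.wid = 23  [terminal]
13. n7.key = -1  [-1]
14. n7.off = true  [A.fin == true]
15. n9.mk = -6  [terminal]
16. n4.key = 22  [g.mk + 28]
17. n4.off = false  [A₂.off == false]
18. n2.pre = "yp"  ["yp"]
19. n2.wid = 1  [e.wid + A.key - 20]
20. n2.val = -5  [S.ok - 6]
21. n1.idx = true  [S.wid > 0]
22. n1.key = "ypk"  [S.pre ++ "k"]
23. n10.ok = 28  [28]
24. n11.pre = false  [terminal]
25. n12.fin = true  [S.ok > 27]
26. n13.ok = 1  [1]
27. n14.ok = 19  [S₀.ok * 3 + 16]
28. n15.key = 24  [terminal]
29. n16.mk = 26  [terminal]
30. n17.key = 13  [terminal]
31. n14.pre = "xu"  ["xu"]
32. n14.wid = 12  [S.ok - 7]
33. n14.val = 25  [S.ok * -1 + 44]
34. n13.pre = "mv"  ["mv"]
35. n13.wid = 27  [S₁.wid * -2 + 51]
36. n13.val = -7  [S₁.val - 32]
37. n18.fin = true  [S.val == -7]
38. n19.fin = true  [A₀.fin == true]
39. n20.pre = true  [terminal]
40. n19.key = 11  [11]
41. n19.off = false  [h.pre == false]
42. n18.key = 8  [A₁.key * 2 - 14]
43. n18.off = false  [A₁.key > 11]
44. n12.key = 20  [(if A₀.fin then A₁.key else S.wid) + 12]
45. n12.off = true  [A₁.key > 7]
46. n10.pre = "mz"  ["mz"]
47. n10.wid = -4  [A.key - 24]
48. n10.val = 30  [A.key + 10]
49. n21.pre = true  [terminal]
50. n0.pre = "mzq"  [S₁.pre ++ "q"]
51. n0.wid = -4  [S₁.wid * -1 - 8]
52. n0.val = 21  [S₁.wid + 25]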